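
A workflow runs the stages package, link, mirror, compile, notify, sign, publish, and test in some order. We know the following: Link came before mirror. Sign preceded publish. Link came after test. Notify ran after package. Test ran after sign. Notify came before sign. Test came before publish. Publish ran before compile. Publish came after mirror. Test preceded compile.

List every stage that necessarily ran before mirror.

Directly stated before mirror: link.
Notify reaches mirror via notify → sign → test → link → mirror.
Package reaches mirror via package → notify → sign → test → link → mirror.
Sign reaches mirror via sign → test → link → mirror.
Likewise test reaches mirror by chaining the stated constraints.

link, notify, package, sign, test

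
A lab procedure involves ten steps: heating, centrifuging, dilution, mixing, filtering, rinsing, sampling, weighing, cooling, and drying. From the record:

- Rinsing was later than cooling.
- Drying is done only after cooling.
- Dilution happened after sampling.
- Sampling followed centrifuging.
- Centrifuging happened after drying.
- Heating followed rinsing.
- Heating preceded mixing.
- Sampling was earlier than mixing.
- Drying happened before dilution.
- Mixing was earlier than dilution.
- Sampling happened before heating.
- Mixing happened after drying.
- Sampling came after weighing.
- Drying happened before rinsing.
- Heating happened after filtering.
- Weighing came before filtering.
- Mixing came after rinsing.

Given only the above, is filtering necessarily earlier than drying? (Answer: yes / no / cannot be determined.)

cannot be determined

No chain of stated constraints runs from filtering to drying, and none runs from drying to filtering either.
So the relative order of filtering and drying is not fixed by the given facts.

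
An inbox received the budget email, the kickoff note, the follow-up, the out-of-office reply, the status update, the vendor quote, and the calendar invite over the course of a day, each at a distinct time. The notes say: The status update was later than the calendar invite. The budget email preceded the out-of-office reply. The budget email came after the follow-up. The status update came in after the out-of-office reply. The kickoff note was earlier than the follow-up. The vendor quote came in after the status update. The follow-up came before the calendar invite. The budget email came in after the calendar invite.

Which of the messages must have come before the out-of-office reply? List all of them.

the budget email, the calendar invite, the follow-up, the kickoff note

Directly stated before the out-of-office reply: the budget email.
The calendar invite reaches the out-of-office reply via the calendar invite → the budget email → the out-of-office reply.
The follow-up reaches the out-of-office reply via the follow-up → the budget email → the out-of-office reply.
The kickoff note reaches the out-of-office reply via the kickoff note → the follow-up → the budget email → the out-of-office reply.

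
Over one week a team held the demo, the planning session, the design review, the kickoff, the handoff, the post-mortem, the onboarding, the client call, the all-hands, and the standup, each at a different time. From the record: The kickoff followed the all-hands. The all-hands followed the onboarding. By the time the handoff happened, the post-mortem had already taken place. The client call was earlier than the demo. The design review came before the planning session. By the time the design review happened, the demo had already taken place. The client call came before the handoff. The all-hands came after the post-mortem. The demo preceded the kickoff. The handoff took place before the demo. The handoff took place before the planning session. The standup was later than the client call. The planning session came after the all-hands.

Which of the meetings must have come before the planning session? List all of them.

Directly stated before the planning session: the all-hands, the design review, and the handoff.
The client call reaches the planning session via the client call → the handoff → the planning session.
The demo reaches the planning session via the demo → the design review → the planning session.
The onboarding reaches the planning session via the onboarding → the all-hands → the planning session.
Likewise the post-mortem reaches the planning session by chaining the stated constraints.
No chain forces the kickoff (or any of the others) ahead of the planning session.

the all-hands, the client call, the demo, the design review, the handoff, the onboarding, the post-mortem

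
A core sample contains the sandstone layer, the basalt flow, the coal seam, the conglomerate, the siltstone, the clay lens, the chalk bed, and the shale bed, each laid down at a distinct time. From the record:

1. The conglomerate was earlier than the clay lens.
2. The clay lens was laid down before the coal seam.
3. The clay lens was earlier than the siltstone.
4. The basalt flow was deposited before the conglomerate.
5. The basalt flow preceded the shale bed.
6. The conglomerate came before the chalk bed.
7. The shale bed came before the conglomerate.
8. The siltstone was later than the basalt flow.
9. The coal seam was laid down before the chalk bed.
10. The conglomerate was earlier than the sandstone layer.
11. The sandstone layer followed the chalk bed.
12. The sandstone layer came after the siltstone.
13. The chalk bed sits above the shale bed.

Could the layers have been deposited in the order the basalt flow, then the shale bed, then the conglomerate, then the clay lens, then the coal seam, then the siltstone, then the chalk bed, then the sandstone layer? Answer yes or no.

Check each stated constraint against the proposed order — e.g. the basalt flow is ahead of the siltstone; the conglomerate is ahead of the sandstone layer. Every pair is in the required order; nothing is violated.

yes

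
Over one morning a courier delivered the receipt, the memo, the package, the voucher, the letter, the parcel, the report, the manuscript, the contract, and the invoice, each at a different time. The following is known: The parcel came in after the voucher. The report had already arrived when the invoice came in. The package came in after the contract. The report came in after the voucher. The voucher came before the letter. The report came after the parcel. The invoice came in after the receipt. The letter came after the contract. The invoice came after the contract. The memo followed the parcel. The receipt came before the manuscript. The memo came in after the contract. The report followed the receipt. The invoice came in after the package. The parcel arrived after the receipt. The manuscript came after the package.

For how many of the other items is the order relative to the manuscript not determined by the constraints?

Forced before the manuscript: the contract, the package, and the receipt.
That leaves the invoice, the letter, the memo, the parcel, the report, and the voucher with no forced order relative to the manuscript — 6.

6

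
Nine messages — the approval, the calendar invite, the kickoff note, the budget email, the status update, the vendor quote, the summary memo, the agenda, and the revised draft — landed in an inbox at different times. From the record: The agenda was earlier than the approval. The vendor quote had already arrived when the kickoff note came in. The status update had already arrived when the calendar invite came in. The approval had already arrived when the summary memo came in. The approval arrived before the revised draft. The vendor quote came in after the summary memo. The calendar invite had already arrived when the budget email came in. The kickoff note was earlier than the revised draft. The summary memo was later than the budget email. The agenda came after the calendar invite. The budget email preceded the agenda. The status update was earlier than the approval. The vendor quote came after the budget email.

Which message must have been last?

the revised draft

Every other message has a chain of constraints placing it before the revised draft, so the revised draft is last.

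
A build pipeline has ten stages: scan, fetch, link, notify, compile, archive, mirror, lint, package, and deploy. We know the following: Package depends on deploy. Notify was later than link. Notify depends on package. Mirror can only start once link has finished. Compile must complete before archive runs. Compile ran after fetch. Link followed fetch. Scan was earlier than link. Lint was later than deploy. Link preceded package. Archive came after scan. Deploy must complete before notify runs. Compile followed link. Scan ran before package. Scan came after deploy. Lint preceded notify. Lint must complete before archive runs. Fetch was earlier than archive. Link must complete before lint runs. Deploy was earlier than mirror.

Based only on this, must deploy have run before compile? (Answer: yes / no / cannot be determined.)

yes

Chain the constraints: deploy → scan → link → compile. Each link is directly stated, so deploy comes before compile.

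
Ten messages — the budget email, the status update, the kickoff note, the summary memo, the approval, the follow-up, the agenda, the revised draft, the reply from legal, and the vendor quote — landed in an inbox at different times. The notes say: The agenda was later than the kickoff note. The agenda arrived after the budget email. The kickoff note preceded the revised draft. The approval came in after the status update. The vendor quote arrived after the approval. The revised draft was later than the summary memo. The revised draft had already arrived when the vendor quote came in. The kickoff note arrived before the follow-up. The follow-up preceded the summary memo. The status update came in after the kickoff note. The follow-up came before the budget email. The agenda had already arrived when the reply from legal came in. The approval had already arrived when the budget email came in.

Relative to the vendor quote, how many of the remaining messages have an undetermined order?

3

Forced before the vendor quote: the approval, the follow-up, the kickoff note, the revised draft, the status update, and the summary memo.
That leaves the agenda, the budget email, and the reply from legal with no forced order relative to the vendor quote — 3.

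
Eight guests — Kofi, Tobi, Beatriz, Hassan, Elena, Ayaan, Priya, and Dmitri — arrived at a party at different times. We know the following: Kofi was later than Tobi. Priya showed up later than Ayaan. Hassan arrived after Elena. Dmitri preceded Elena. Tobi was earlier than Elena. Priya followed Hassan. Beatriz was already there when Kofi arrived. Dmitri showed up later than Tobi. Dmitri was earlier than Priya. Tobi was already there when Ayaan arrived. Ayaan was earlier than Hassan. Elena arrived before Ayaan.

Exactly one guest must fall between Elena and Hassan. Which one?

Tracing the constraints gives Elena → Ayaan → Hassan, so Ayaan sits after Elena and before Hassan.
No other guest is forced both after Elena and before Hassan.

Ayaan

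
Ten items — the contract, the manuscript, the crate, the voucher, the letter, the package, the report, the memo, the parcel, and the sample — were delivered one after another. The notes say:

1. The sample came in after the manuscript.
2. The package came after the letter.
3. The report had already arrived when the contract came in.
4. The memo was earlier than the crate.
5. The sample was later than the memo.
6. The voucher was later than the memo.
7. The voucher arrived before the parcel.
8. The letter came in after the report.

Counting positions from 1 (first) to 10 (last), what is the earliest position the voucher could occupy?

The memo must come before the voucher — 1 forced predecessor.
Nothing else is forced ahead of the voucher, so its earliest slot is position 1 + 1 = 2.

2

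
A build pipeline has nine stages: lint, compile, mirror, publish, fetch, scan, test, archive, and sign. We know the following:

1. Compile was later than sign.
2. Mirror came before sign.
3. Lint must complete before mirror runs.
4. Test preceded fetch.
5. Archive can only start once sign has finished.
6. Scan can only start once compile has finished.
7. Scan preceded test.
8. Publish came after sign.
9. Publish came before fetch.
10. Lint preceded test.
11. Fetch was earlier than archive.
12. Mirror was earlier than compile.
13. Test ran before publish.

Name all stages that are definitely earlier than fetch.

Directly stated before fetch: publish and test.
Compile reaches fetch via compile → scan → test → fetch.
Lint reaches fetch via lint → test → fetch.
Mirror reaches fetch via mirror → sign → publish → fetch.
Likewise scan and sign each reach fetch by chaining the stated constraints.

compile, lint, mirror, publish, scan, sign, test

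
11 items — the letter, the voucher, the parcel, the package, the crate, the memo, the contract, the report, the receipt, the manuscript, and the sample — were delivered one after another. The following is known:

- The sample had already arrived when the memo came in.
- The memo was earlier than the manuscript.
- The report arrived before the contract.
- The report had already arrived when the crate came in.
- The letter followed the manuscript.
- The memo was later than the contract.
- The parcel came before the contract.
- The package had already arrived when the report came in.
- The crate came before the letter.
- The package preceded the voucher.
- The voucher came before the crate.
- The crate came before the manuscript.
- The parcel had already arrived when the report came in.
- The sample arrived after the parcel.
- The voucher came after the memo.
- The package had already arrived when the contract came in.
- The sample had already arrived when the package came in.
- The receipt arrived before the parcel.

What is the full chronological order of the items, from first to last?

The constraints fix every adjacent pair, so only one ordering works:
the receipt → the parcel → the sample → the package → the report → the contract → the memo → the voucher → the crate → the manuscript → the letter.

the receipt, the parcel, the sample, the package, the report, the contract, the memo, the voucher, the crate, the manuscript, the letter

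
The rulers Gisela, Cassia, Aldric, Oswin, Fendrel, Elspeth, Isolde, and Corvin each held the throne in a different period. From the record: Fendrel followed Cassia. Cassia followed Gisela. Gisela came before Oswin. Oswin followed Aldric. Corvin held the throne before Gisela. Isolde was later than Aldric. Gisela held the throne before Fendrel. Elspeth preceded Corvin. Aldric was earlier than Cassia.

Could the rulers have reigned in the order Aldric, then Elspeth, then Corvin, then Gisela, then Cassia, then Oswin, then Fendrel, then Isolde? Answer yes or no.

yes

Check each stated constraint against the proposed order — e.g. Aldric is ahead of Oswin; Aldric is ahead of Isolde. Every pair is in the required order; nothing is violated.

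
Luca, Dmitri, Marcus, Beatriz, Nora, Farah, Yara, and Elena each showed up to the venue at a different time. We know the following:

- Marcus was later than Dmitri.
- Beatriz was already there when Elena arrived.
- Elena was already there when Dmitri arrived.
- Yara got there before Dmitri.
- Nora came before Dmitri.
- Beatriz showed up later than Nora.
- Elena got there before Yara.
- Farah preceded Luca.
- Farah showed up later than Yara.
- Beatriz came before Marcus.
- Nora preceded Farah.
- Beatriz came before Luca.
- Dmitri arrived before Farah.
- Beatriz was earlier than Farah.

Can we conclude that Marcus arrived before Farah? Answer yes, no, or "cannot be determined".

No chain of stated constraints runs from Marcus to Farah, and none runs from Farah to Marcus either.
So the relative order of Marcus and Farah is not fixed by the given facts.

cannot be determined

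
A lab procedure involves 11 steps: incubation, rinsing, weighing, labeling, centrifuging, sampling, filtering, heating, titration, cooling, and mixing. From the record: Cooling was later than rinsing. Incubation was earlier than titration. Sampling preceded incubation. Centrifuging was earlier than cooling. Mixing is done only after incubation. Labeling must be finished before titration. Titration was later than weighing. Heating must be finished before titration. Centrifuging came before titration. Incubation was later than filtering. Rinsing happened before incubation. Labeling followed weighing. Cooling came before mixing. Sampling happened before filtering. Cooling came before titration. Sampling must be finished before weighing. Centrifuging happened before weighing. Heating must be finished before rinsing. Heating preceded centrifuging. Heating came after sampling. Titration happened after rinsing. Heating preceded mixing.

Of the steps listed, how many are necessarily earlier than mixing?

Directly stated before mixing: cooling, heating, and incubation.
Centrifuging reaches mixing via centrifuging → cooling → mixing.
Filtering reaches mixing via filtering → incubation → mixing.
Rinsing reaches mixing via rinsing → cooling → mixing.
Likewise sampling reaches mixing by chaining the stated constraints.
No chain forces titration (or any of the others) ahead of mixing.
That's centrifuging, cooling, filtering, heating, incubation, rinsing, and sampling — 7 in all.

7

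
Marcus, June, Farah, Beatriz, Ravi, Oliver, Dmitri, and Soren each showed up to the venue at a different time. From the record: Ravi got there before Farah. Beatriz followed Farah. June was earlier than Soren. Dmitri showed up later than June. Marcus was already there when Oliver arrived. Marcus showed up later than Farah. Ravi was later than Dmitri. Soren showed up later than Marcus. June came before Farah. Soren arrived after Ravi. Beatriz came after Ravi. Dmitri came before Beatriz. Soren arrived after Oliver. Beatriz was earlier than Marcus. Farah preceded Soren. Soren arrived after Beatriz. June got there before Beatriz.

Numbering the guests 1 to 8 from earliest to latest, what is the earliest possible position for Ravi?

Dmitri and June must both come before Ravi — 2 forced predecessors.
Nothing else is forced ahead of Ravi, so their earliest slot is position 2 + 1 = 3.

3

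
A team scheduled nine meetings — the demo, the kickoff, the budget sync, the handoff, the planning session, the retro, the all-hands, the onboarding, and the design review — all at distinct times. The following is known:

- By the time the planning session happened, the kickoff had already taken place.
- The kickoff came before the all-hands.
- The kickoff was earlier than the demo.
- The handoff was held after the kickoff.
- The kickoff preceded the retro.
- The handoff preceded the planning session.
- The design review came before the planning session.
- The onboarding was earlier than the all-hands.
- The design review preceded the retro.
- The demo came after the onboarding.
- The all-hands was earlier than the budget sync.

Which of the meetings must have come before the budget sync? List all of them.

the all-hands, the kickoff, the onboarding

Directly stated before the budget sync: the all-hands.
The kickoff reaches the budget sync via the kickoff → the all-hands → the budget sync.
The onboarding reaches the budget sync via the onboarding → the all-hands → the budget sync.
No chain forces the planning session (or any of the others) ahead of the budget sync.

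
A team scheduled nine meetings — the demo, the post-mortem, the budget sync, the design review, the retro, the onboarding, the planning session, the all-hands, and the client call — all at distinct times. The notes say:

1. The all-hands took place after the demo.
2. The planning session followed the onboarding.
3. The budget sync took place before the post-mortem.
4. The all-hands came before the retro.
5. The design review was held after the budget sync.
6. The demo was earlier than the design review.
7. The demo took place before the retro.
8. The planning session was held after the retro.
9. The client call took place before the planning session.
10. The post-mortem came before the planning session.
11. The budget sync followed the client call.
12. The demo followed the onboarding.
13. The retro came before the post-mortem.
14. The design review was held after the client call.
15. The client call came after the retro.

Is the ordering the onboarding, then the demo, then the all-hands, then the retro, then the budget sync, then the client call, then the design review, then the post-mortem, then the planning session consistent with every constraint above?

The constraints require the client call before the budget sync, but in the proposed sequence the budget sync appears ahead of the client call. That one violation is enough.

no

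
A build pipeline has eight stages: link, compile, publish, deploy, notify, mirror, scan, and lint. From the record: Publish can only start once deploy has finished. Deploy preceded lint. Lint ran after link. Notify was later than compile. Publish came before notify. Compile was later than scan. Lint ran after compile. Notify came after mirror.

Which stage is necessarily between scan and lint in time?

compile

Tracing the constraints gives scan → compile → lint, so compile sits after scan and before lint.
No other stage is forced both after scan and before lint.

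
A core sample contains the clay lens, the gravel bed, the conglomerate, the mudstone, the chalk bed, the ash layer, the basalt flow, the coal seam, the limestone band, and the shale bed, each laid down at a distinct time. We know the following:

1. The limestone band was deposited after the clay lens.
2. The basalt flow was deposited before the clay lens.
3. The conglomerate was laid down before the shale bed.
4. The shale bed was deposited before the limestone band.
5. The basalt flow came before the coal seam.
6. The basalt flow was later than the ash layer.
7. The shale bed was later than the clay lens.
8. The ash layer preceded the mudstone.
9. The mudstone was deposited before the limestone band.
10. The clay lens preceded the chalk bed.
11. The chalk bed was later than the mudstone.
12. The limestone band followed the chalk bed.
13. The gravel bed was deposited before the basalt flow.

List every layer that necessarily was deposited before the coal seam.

Directly stated before the coal seam: the basalt flow.
The ash layer reaches the coal seam via the ash layer → the basalt flow → the coal seam.
The gravel bed reaches the coal seam via the gravel bed → the basalt flow → the coal seam.

the ash layer, the basalt flow, the gravel bed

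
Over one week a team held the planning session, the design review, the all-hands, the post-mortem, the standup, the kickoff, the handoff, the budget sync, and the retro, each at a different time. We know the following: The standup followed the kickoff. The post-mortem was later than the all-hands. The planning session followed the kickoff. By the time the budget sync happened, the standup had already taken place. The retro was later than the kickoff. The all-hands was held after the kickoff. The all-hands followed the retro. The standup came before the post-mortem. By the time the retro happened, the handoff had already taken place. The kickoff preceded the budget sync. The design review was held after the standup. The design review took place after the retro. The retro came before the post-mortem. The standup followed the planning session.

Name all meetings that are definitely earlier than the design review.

the handoff, the kickoff, the planning session, the retro, the standup

Directly stated before the design review: the retro and the standup.
The handoff reaches the design review via the handoff → the retro → the design review.
The kickoff reaches the design review via the kickoff → the retro → the design review.
The planning session reaches the design review via the planning session → the standup → the design review.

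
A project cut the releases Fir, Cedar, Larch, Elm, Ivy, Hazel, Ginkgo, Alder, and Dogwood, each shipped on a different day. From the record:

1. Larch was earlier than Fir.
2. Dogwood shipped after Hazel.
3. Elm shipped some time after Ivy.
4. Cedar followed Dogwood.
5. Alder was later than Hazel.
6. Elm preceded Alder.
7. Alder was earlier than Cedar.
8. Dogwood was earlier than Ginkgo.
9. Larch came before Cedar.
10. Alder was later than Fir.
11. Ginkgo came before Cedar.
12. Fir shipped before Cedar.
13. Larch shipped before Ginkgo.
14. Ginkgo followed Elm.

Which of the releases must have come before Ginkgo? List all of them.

Dogwood, Elm, Hazel, Ivy, Larch

Directly stated before Ginkgo: Dogwood, Elm, and Larch.
Hazel reaches Ginkgo via Hazel → Dogwood → Ginkgo.
Ivy reaches Ginkgo via Ivy → Elm → Ginkgo.
No chain forces Fir (or any of the others) ahead of Ginkgo.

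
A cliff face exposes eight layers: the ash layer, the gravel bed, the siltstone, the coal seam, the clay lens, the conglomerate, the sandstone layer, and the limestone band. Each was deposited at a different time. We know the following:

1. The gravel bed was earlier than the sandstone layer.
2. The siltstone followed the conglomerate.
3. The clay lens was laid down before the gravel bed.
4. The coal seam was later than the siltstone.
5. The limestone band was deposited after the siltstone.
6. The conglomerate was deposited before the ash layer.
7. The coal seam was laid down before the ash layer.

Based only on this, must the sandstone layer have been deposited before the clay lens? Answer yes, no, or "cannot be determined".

Tracing the constraints gives the clay lens → the gravel bed → the sandstone layer, so the clay lens must come before the sandstone layer.
That means the sandstone layer cannot be before the clay lens.

no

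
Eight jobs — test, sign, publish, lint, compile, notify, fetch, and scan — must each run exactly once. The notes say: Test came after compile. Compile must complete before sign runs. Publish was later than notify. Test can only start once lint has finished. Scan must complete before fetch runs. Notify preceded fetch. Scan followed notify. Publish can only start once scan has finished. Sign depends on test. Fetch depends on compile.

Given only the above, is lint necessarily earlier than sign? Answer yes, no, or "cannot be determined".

yes

Chain the constraints: lint → test → sign. Each link is directly stated, so lint comes before sign.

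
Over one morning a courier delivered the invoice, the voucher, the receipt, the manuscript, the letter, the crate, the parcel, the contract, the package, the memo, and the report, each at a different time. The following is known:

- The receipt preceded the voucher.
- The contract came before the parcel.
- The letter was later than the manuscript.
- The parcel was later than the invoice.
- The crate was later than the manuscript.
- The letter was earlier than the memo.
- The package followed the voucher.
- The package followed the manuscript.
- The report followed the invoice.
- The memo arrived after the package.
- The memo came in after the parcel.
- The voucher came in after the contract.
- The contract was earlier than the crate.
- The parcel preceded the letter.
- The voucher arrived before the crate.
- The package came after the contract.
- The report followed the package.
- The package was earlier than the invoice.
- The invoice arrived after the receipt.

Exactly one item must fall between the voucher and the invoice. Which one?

Tracing the constraints gives the voucher → the package → the invoice, so the package sits after the voucher and before the invoice.
No other item is forced both after the voucher and before the invoice.

the package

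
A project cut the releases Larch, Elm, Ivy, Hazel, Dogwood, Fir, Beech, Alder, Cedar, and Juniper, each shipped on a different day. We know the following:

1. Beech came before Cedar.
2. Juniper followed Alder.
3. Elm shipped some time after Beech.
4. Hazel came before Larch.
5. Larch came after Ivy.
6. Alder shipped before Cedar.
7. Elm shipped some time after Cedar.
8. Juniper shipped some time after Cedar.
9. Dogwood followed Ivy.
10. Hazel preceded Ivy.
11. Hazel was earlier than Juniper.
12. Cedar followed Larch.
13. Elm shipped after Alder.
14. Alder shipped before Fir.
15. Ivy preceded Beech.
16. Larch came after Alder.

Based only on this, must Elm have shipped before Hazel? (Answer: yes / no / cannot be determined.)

no

Tracing the constraints gives Hazel → Larch → Cedar → Elm, so Hazel must come before Elm.
That means Elm cannot be before Hazel.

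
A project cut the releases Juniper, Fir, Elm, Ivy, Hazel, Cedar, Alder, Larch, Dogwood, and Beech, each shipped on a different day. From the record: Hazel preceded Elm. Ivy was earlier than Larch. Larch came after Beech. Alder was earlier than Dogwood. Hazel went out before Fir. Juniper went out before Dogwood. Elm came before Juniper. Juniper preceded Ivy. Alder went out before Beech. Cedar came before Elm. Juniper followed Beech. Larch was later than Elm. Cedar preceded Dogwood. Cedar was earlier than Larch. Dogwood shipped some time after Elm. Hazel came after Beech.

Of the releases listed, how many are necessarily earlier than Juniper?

5

Directly stated before Juniper: Beech and Elm.
Alder reaches Juniper via Alder → Beech → Juniper.
Cedar reaches Juniper via Cedar → Elm → Juniper.
Hazel reaches Juniper via Hazel → Elm → Juniper.
No chain forces Larch (or any of the others) ahead of Juniper.
That's Alder, Beech, Cedar, Elm, and Hazel — 5 in all.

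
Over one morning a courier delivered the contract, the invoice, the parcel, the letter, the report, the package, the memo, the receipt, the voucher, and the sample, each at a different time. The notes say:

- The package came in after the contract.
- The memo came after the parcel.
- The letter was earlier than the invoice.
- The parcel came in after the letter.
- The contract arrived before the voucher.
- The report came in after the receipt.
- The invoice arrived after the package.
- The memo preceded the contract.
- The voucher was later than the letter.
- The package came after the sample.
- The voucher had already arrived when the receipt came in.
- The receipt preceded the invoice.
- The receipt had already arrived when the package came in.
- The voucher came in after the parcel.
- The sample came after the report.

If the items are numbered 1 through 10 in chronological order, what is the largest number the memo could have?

The memo must come before the contract, the invoice, the package, the receipt, the report, the sample, and the voucher — 7 items forced after it.
Everything else can be placed before the memo in some valid order, so the memo can sit as late as position 10 − 7 = 3.

3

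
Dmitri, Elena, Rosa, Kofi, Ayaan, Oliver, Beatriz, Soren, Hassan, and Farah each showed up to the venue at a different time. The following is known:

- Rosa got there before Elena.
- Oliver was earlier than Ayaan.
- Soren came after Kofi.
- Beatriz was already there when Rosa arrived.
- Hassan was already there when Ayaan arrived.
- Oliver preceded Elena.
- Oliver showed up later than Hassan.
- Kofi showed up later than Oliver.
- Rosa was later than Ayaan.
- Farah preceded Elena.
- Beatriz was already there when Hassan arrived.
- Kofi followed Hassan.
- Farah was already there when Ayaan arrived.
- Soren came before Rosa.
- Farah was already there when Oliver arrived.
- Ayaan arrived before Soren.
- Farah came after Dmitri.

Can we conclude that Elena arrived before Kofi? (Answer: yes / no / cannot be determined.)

no

Tracing the constraints gives Kofi → Soren → Rosa → Elena, so Kofi must come before Elena.
That means Elena cannot be before Kofi.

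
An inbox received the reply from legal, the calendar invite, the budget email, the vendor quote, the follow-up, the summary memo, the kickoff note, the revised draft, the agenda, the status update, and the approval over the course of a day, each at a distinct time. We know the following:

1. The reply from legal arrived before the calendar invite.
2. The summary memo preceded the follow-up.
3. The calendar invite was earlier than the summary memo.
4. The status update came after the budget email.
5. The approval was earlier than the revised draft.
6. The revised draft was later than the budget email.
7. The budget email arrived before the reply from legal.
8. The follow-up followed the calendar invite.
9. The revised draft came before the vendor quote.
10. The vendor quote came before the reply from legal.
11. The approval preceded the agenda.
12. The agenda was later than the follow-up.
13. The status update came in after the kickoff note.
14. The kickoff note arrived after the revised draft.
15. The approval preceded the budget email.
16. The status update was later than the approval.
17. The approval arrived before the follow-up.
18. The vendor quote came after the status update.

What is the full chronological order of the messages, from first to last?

The constraints fix every adjacent pair, so only one ordering works:
the approval → the budget email → the revised draft → the kickoff note → the status update → the vendor quote → the reply from legal → the calendar invite → the summary memo → the follow-up → the agenda.

the approval, the budget email, the revised draft, the kickoff note, the status update, the vendor quote, the reply from legal, the calendar invite, the summary memo, the follow-up, the agenda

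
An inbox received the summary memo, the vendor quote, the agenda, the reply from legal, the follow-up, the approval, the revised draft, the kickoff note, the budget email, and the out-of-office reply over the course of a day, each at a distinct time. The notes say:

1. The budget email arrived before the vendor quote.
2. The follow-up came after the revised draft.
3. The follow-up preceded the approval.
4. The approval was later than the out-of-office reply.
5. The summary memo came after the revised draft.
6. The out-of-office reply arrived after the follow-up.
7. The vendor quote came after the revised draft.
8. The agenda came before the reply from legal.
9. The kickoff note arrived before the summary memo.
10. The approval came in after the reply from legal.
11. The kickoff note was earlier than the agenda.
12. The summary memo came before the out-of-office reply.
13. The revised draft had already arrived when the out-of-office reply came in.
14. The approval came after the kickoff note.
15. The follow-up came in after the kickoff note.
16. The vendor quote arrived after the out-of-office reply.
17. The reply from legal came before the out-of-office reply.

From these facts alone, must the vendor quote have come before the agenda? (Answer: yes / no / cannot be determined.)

no

Tracing the constraints gives the agenda → the reply from legal → the out-of-office reply → the vendor quote, so the agenda must come before the vendor quote.
That means the vendor quote cannot be before the agenda.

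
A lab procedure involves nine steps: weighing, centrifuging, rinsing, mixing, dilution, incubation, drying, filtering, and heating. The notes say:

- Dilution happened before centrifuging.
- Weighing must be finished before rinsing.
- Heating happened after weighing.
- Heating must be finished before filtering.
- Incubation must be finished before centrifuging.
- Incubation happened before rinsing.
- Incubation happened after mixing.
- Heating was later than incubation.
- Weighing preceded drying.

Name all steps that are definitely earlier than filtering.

Directly stated before filtering: heating.
Incubation reaches filtering via incubation → heating → filtering.
Mixing reaches filtering via mixing → incubation → heating → filtering.
Weighing reaches filtering via weighing → heating → filtering.

heating, incubation, mixing, weighing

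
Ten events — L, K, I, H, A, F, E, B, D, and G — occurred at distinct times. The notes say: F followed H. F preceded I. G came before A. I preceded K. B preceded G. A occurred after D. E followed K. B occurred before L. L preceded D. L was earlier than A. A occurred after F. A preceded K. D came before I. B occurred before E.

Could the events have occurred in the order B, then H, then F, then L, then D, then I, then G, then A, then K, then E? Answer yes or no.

yes

Check each stated constraint against the proposed order — e.g. B is ahead of G; B is ahead of E. Every pair is in the required order; nothing is violated.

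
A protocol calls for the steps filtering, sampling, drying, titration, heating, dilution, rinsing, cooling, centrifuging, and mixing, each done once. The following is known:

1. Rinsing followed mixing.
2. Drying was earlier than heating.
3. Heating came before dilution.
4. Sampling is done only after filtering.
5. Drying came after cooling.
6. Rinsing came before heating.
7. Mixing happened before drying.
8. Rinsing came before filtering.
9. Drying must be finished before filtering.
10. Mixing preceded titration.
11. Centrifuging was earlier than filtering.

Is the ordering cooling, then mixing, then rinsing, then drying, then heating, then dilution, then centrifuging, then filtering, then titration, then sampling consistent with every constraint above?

Check each stated constraint against the proposed order — e.g. rinsing is ahead of filtering; mixing is ahead of titration. Every pair is in the required order; nothing is violated.

yes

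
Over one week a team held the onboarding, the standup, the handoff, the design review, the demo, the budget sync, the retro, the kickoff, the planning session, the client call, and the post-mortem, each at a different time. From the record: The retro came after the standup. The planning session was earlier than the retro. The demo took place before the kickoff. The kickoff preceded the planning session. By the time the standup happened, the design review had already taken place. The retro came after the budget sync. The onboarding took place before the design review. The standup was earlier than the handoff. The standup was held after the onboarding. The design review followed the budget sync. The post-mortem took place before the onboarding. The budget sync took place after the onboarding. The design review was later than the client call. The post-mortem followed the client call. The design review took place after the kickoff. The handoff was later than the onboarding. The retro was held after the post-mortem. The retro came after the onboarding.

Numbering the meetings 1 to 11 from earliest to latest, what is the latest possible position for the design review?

8

The design review must come before the handoff, the retro, and the standup — 3 meetings forced after it.
Everything else can be placed before the design review in some valid order, so the design review can sit as late as position 11 − 3 = 8.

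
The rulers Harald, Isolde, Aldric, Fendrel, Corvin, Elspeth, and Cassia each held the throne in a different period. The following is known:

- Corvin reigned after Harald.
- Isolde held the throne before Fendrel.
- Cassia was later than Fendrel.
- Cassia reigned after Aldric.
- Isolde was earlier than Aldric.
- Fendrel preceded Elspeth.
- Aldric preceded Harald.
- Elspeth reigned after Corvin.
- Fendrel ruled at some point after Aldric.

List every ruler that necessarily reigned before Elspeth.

Aldric, Corvin, Fendrel, Harald, Isolde

Directly stated before Elspeth: Corvin and Fendrel.
Aldric reaches Elspeth via Aldric → Fendrel → Elspeth.
Harald reaches Elspeth via Harald → Corvin → Elspeth.
Isolde reaches Elspeth via Isolde → Fendrel → Elspeth.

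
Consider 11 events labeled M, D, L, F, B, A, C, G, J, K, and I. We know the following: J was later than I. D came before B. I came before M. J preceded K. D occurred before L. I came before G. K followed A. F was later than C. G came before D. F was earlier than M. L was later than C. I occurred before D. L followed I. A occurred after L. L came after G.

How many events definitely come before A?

Directly stated before A: L.
C reaches A via C → L → A.
D reaches A via D → L → A.
G reaches A via G → L → A.
Likewise I reaches A by chaining the stated constraints.
No chain forces J (or any of the others) ahead of A.
That's C, D, G, I, and L — 5 in all.

5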